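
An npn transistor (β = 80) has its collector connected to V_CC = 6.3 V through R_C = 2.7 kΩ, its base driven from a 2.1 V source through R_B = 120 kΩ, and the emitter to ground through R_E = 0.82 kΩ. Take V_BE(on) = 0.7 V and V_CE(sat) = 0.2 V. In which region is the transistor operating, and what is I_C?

active; I_C ≈ 0.6 mA

Assume active. Base-emitter loop: I_B = (V_BB − V_BE)/(R_B + (β+1)R_E) = (2.1 − 0.7)/(120 + 81×0.82) = 0.00751 mA.
I_C = β·I_B = 80×0.00751 = 0.601 mA.
V_CE = V_CC − I_C·R_C − I_E·R_E = 6.3 − 0.601×2.7 − 0.608×0.82 = 4.18 V > V_CE(sat), so the active-region assumption holds.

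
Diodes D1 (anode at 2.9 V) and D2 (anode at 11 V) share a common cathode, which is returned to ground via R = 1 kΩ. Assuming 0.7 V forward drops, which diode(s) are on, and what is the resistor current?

Assume both conduct. Then node N would need to be at both 2.9−0.7 = 2.2 V and 11−0.7 = 10.3 V, which is impossible.
Assume only D2 conducts: V_N = 11 − 0.7 = 10.3 V, so I_R = 10.3/1 = 10.3 mA.
Check D1: its anode-to-cathode voltage is 2.9 − 10.3 = -7.4 V < 0.7 V, so it is off. The assumption is consistent.

Only D2 conducts; I_R ≈ 10 mA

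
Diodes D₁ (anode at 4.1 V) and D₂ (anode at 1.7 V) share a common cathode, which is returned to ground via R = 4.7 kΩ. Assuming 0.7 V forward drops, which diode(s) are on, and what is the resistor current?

Only D₁ conducts; I_R ≈ 0.72 mA

Assume both conduct. Then node N would need to be at both 4.1−0.7 = 3.4 V and 1.7−0.7 = 1 V, which is impossible.
Assume only D₁ conducts: V_N = 4.1 − 0.7 = 3.4 V, so I_R = 3.4/4.7 = 0.723 mA.
Check D₂: its anode-to-cathode voltage is 1.7 − 3.4 = -1.7 V < 0.7 V, so it is off. The assumption is consistent.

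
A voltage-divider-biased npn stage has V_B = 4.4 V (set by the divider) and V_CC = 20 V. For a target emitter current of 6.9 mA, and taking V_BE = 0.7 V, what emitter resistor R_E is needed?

R_E ≈ 0.54 kΩ

V_E = V_B − V_BE = 4.4 − 0.7 = 3.7 V.
R_E = V_E / I_E = 3.7 / 6.9 = 0.536 kΩ.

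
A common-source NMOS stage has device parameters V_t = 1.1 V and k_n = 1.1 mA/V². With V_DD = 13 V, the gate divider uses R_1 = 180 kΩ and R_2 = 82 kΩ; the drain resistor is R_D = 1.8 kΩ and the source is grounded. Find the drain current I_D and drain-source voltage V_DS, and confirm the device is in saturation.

V_G = V_DD·R_2/(R_1+R_2) = 13×82/262 = 4.07 V. With the source grounded, V_GS = V_G = 4.07 V.
Assume saturation: I_D = (k_n/2)(V_GS − V_t)² = (1.1/2)×(4.07 − 1.1)² = 0.55×2.97² = 4.85 mA.
V_DS = V_DD − I_D·R_D = 13 − 4.85×1.8 = 4.27 V.
Saturation requires V_DS ≥ V_GS − V_t = 2.97 V; 4.27 ≥ 2.97 ✓.

I_D ≈ 4.8 mA, V_DS ≈ 4.3 V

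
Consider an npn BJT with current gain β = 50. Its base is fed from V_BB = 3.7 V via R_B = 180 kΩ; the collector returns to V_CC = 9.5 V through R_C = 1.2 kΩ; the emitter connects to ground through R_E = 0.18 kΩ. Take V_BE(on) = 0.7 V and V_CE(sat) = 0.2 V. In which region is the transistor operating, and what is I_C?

Assume active. Base-emitter loop: I_B = (V_BB − V_BE)/(R_B + (β+1)R_E) = (3.7 − 0.7)/(180 + 51×0.18) = 0.0159 mA.
I_C = β·I_B = 50×0.0159 = 0.793 mA.
V_CE = V_CC − I_C·R_C − I_E·R_E = 9.5 − 0.793×1.2 − 0.809×0.18 = 8.4 V > V_CE(sat), so the active-region assumption holds.

active; I_C ≈ 0.79 mA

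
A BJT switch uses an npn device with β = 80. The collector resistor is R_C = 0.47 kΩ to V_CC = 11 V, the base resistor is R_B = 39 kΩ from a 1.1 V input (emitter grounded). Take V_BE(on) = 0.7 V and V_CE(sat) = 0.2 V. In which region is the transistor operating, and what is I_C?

active; I_C ≈ 0.82 mA

Assume active. Base-emitter loop: I_B = (V_BB − V_BE)/R_B = (1.1 − 0.7)/39 = 0.0103 mA.
I_C = β·I_B = 80×0.0103 = 0.821 mA.
V_CE = V_CC − I_C·R_C = 11 − 0.821×0.47 = 10.6 V > V_CE(sat), so the active-region assumption holds.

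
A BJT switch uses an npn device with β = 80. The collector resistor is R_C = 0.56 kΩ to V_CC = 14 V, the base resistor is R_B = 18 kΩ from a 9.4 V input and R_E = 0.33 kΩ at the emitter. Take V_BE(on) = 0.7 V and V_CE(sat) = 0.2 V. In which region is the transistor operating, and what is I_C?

Assume active: I_B = (9.4 − 0.7)/(18 + 81×0.33) = 0.195 mA, I_C = β·I_B = 15.6 mA.
Then V_CE = 14 − 15.6×0.56 − 15.8×0.33 = 0.0874 V < 0.2 V — the active assumption fails.
Re-solve with V_CE = 0.2 V. KCL at the emitter: V_E/R_E = (V_BB−0.7−V_E)/R_B + (V_CC−0.2−V_E)/R_C, giving V_E = 5.16 V.
I_C = (V_CC − 0.2 − V_E)/R_C = (13.8 − 5.16)/0.56 = 15.4 mA.
Check: I_B = (8.7 − 5.16)/18 = 0.197 mA, and β·I_B = 15.7 mA > I_C, confirming saturation.

saturation; I_C ≈ 15 mA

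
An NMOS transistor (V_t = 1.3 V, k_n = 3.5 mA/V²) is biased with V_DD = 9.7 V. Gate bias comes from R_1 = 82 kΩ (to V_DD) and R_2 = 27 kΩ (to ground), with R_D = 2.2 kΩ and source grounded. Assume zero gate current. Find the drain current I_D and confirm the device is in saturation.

I_D ≈ 2.1 mA

V_G = V_DD·R_2/(R_1+R_2) = 9.7×27/109 = 2.4 V. With the source grounded, V_GS = V_G = 2.4 V.
Assume saturation: I_D = (k_n/2)(V_GS − V_t)² = (3.5/2)×(2.4 − 1.3)² = 1.75×1.1² = 2.13 mA.
V_DS = V_DD − I_D·R_D = 9.7 − 2.13×2.2 = 5.02 V.
Saturation requires V_DS ≥ V_GS − V_t = 1.1 V; 5.02 ≥ 1.1 ✓.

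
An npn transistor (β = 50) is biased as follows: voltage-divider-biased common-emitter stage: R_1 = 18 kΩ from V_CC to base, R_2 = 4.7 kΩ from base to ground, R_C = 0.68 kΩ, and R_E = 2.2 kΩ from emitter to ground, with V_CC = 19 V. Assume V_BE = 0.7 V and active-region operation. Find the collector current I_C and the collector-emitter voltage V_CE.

Thevenize the base divider: V_Th = V_CC·R_2/(R_1+R_2) = 19×4.7/22.7 = 3.93 V, R_Th = R_1‖R_2 = 3.73 kΩ.
Base-emitter loop: V_Th = I_B·R_Th + V_BE + (β+1)I_B·R_E, so I_B = (3.93 − 0.7) / (3.73 + 51×2.2) = 0.0279 mA.
I_C = β·I_B = 50×0.0279 = 1.39 mA, and I_E = (β+1)I_B = 1.42 mA.
V_CE = V_CC − I_C·R_C − I_E·R_E = 19 − 1.39×0.68 − 1.42×2.2 = 14.9 V.
V_CE = 14.9 V > 0.2 V confirms active-region operation.

I_C ≈ 1.4 mA, V_CE ≈ 15 V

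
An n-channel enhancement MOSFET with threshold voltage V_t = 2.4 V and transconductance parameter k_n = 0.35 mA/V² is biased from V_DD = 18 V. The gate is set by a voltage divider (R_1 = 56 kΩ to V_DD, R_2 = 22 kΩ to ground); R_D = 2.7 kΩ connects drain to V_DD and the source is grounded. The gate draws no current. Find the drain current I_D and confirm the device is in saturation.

V_G = V_DD·R_2/(R_1+R_2) = 18×22/78 = 5.08 V. With the source grounded, V_GS = V_G = 5.08 V.
Assume saturation: I_D = (k_n/2)(V_GS − V_t)² = (0.35/2)×(5.08 − 2.4)² = 0.175×2.68² = 1.25 mA.
V_DS = V_DD − I_D·R_D = 18 − 1.25×2.7 = 14.6 V.
Saturation requires V_DS ≥ V_GS − V_t = 2.68 V; 14.6 ≥ 2.68 ✓.

I_D ≈ 1.3 mA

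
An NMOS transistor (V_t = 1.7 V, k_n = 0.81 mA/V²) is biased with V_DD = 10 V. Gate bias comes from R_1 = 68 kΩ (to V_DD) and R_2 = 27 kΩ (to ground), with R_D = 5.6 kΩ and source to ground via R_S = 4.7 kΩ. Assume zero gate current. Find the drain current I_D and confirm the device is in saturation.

I_D ≈ 0.12 mA

V_G = V_DD·R_2/(R_1+R_2) = 10×27/95 = 2.84 V.
Assume saturation: I_D = (k_n/2)(V_GS − V_t)² with V_GS = V_G − I_D·R_S = 2.84 − 4.7·I_D.
Substituting gives 8.95·I_D² − 5.35·I_D + 0.528 = 0, with roots I_D = 0.125 or 0.473 mA.
The root I_D = 0.473 mA gives V_GS = 0.619 V ≤ V_t, so take I_D = 0.125 mA.
Then V_GS = 2.26 V and V_DS = V_DD − I_D(R_D+R_S) = 10 − 0.125×10.3 = 8.71 V.
Saturation requires V_DS ≥ V_GS − V_t = 0.555 V; 8.71 ≥ 0.555 ✓.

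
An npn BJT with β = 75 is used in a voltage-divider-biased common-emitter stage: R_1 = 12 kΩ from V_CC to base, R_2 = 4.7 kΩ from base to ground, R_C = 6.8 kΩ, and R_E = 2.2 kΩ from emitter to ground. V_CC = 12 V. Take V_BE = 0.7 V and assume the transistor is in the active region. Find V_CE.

Thevenize the base divider: V_Th = V_CC·R_2/(R_1+R_2) = 12×4.7/16.7 = 3.38 V, R_Th = R_1‖R_2 = 3.38 kΩ.
Base-emitter loop: V_Th = I_B·R_Th + V_BE + (β+1)I_B·R_E, so I_B = (3.38 − 0.7) / (3.38 + 76×2.2) = 0.0157 mA.
I_C = β·I_B = 75×0.0157 = 1.18 mA, and I_E = (β+1)I_B = 1.19 mA.
V_CE = V_CC − I_C·R_C − I_E·R_E = 12 − 1.18×6.8 − 1.19×2.2 = 1.37 V.
V_CE = 1.37 V > 0.2 V confirms active-region operation.

V_CE ≈ 1.4 V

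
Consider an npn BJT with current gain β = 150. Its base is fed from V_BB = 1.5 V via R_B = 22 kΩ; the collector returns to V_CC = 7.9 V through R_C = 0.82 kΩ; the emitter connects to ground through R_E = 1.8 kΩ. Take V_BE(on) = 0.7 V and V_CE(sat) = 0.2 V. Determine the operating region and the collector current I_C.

active; I_C ≈ 0.41 mA

Assume active. Base-emitter loop: I_B = (V_BB − V_BE)/(R_B + (β+1)R_E) = (1.5 − 0.7)/(22 + 151×1.8) = 0.00272 mA.
I_C = β·I_B = 150×0.00272 = 0.408 mA.
V_CE = V_CC − I_C·R_C − I_E·R_E = 7.9 − 0.408×0.82 − 0.411×1.8 = 6.82 V > V_CE(sat), so the active-region assumption holds.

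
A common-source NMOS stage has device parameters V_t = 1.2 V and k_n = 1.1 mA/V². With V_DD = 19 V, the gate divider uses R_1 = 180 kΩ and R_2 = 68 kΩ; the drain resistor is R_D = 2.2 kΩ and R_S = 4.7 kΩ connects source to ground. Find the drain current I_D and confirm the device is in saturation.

V_G = V_DD·R_2/(R_1+R_2) = 19×68/248 = 5.21 V.
Assume saturation: I_D = (k_n/2)(V_GS − V_t)² with V_GS = V_G − I_D·R_S = 5.21 − 4.7·I_D.
Substituting gives 12.1·I_D² − 21.7·I_D + 8.84 = 0, with roots I_D = 0.626 or 1.16 mA.
The root I_D = 1.16 mA gives V_GS = -0.254 V ≤ V_t, so take I_D = 0.626 mA.
Then V_GS = 2.27 V and V_DS = V_DD − I_D(R_D+R_S) = 19 − 0.626×6.9 = 14.7 V.
Saturation requires V_DS ≥ V_GS − V_t = 1.07 V; 14.7 ≥ 1.07 ✓.

I_D ≈ 0.63 mA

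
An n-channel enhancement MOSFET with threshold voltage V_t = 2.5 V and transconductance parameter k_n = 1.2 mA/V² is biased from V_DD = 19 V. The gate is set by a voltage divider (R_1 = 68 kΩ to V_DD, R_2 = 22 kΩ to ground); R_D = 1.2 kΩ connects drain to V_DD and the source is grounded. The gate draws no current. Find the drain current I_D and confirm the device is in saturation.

V_G = V_DD·R_2/(R_1+R_2) = 19×22/90 = 4.64 V. With the source grounded, V_GS = V_G = 4.64 V.
Assume saturation: I_D = (k_n/2)(V_GS − V_t)² = (1.2/2)×(4.64 − 2.5)² = 0.6×2.14² = 2.76 mA.
V_DS = V_DD − I_D·R_D = 19 − 2.76×1.2 = 15.7 V.
Saturation requires V_DS ≥ V_GS − V_t = 2.14 V; 15.7 ≥ 2.14 ✓.

I_D ≈ 2.8 mA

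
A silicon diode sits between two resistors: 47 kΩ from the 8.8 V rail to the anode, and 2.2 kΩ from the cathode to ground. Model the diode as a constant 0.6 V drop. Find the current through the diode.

The two resistors are in series with the diode, so KVL gives 8.8 = I·47 + 0.6 + I·2.2.
I = (8.8 − 0.6) / (47 + 2.2) kΩ = 8.2 / 49.2 = 0.167 mA.

I ≈ 0.17 mA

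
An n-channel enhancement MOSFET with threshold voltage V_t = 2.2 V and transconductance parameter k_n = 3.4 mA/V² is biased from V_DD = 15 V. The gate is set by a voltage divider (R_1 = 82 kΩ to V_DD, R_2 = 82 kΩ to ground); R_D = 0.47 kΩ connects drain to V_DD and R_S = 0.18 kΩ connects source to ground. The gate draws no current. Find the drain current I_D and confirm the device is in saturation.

V_G = V_DD·R_2/(R_1+R_2) = 15×82/164 = 7.5 V.
Assume saturation: I_D = (k_n/2)(V_GS − V_t)² with V_GS = V_G − I_D·R_S = 7.5 − 0.18·I_D.
Substituting gives 0.0551·I_D² − 4.24·I_D + 47.8 = 0, with roots I_D = 13.7 or 63.4 mA.
The root I_D = 63.4 mA gives V_GS = -3.91 V ≤ V_t, so take I_D = 13.7 mA.
Then V_GS = 5.04 V and V_DS = V_DD − I_D(R_D+R_S) = 15 − 13.7×0.65 = 6.11 V.
Saturation requires V_DS ≥ V_GS − V_t = 2.84 V; 6.11 ≥ 2.84 ✓.

I_D ≈ 14 mA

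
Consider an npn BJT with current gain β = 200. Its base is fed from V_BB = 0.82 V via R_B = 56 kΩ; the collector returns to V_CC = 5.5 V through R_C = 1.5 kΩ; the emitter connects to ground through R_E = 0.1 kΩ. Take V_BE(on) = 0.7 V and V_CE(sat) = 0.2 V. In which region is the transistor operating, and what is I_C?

active; I_C ≈ 0.32 mA

Assume active. Base-emitter loop: I_B = (V_BB − V_BE)/(R_B + (β+1)R_E) = (0.82 − 0.7)/(56 + 201×0.1) = 0.00158 mA.
I_C = β·I_B = 200×0.00158 = 0.315 mA.
V_CE = V_CC − I_C·R_C − I_E·R_E = 5.5 − 0.315×1.5 − 0.317×0.1 = 5 V > V_CE(sat), so the active-region assumption holds.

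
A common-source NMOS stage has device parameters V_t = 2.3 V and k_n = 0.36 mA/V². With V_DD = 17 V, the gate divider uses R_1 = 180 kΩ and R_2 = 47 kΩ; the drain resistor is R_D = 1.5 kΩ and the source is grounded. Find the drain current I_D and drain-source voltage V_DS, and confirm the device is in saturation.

I_D ≈ 0.27 mA, V_DS ≈ 17 V

V_G = V_DD·R_2/(R_1+R_2) = 17×47/227 = 3.52 V. With the source grounded, V_GS = V_G = 3.52 V.
Assume saturation: I_D = (k_n/2)(V_GS − V_t)² = (0.36/2)×(3.52 − 2.3)² = 0.18×1.22² = 0.268 mA.
V_DS = V_DD − I_D·R_D = 17 − 0.268×1.5 = 16.6 V.
Saturation requires V_DS ≥ V_GS − V_t = 1.22 V; 16.6 ≥ 1.22 ✓.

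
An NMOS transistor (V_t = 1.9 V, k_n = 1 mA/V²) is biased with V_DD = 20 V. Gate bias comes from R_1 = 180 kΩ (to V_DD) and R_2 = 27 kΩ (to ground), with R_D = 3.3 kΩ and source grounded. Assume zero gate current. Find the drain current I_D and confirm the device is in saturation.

I_D ≈ 0.25 mA

V_G = V_DD·R_2/(R_1+R_2) = 20×27/207 = 2.61 V. With the source grounded, V_GS = V_G = 2.61 V.
Assume saturation: I_D = (k_n/2)(V_GS − V_t)² = (1/2)×(2.61 − 1.9)² = 0.5×0.709² = 0.251 mA.
V_DS = V_DD − I_D·R_D = 20 − 0.251×3.3 = 19.2 V.
Saturation requires V_DS ≥ V_GS − V_t = 0.709 V; 19.2 ≥ 0.709 ✓.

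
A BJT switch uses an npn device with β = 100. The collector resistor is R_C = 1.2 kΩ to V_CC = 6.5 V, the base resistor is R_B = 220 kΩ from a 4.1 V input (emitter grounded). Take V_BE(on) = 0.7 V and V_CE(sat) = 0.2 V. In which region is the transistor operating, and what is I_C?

Assume active. Base-emitter loop: I_B = (V_BB − V_BE)/R_B = (4.1 − 0.7)/220 = 0.0155 mA.
I_C = β·I_B = 100×0.0155 = 1.55 mA.
V_CE = V_CC − I_C·R_C = 6.5 − 1.55×1.2 = 4.65 V > V_CE(sat), so the active-region assumption holds.

active; I_C ≈ 1.5 mA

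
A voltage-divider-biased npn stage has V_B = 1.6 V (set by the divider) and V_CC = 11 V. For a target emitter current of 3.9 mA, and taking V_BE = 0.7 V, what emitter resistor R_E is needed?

R_E ≈ 0.23 kΩ

V_E = V_B − V_BE = 1.6 − 0.7 = 0.9 V.
R_E = V_E / I_E = 0.9 / 3.9 = 0.231 kΩ.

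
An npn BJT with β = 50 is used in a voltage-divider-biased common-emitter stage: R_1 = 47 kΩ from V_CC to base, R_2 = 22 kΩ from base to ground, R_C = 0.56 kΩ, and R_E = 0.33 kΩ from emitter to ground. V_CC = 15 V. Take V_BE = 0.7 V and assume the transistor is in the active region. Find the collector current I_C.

I_C ≈ 6.4 mA

Thevenize the base divider: V_Th = V_CC·R_2/(R_1+R_2) = 15×22/69 = 4.78 V, R_Th = R_1‖R_2 = 15 kΩ.
Base-emitter loop: V_Th = I_B·R_Th + V_BE + (β+1)I_B·R_E, so I_B = (4.78 − 0.7) / (15 + 51×0.33) = 0.128 mA.
I_C = β·I_B = 50×0.128 = 6.42 mA, and I_E = (β+1)I_B = 6.54 mA.
V_CE = V_CC − I_C·R_C − I_E·R_E = 15 − 6.42×0.56 − 6.54×0.33 = 9.25 V.
V_CE = 9.25 V > 0.2 V confirms active-region operation.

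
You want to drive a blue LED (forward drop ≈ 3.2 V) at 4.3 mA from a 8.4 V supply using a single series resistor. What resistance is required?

The resistor drops V_S − V_D = 8.4 − 3.2 = 5.2 V at 4.3 mA.
R = 5.2 V / 4.3 mA = 1.21 kΩ.

R ≈ 1.2 kΩ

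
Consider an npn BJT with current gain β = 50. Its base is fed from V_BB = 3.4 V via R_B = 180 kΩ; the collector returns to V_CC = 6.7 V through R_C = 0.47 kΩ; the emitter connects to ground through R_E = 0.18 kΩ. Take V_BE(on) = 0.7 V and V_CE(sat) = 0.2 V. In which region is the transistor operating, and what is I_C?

Assume active. Base-emitter loop: I_B = (V_BB − V_BE)/(R_B + (β+1)R_E) = (3.4 − 0.7)/(180 + 51×0.18) = 0.0143 mA.
I_C = β·I_B = 50×0.0143 = 0.714 mA.
V_CE = V_CC − I_C·R_C − I_E·R_E = 6.7 − 0.714×0.47 − 0.728×0.18 = 6.23 V > V_CE(sat), so the active-region assumption holds.

active; I_C ≈ 0.71 mA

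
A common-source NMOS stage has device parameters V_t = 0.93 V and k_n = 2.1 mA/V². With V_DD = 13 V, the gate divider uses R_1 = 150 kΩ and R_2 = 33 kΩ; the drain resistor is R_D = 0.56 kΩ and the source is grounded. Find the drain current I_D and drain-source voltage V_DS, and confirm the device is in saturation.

V_G = V_DD·R_2/(R_1+R_2) = 13×33/183 = 2.34 V. With the source grounded, V_GS = V_G = 2.34 V.
Assume saturation: I_D = (k_n/2)(V_GS − V_t)² = (2.1/2)×(2.34 − 0.93)² = 1.05×1.41² = 2.1 mA.
V_DS = V_DD − I_D·R_D = 13 − 2.1×0.56 = 11.8 V.
Saturation requires V_DS ≥ V_GS − V_t = 1.41 V; 11.8 ≥ 1.41 ✓.

I_D ≈ 2.1 mA, V_DS ≈ 12 V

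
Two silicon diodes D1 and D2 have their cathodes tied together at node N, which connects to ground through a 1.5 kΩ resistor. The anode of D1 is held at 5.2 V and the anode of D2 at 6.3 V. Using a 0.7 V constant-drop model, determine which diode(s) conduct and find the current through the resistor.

Assume both conduct. Then node N would need to be at both 5.2−0.7 = 4.5 V and 6.3−0.7 = 5.6 V, which is impossible.
Assume only D2 conducts: V_N = 6.3 − 0.7 = 5.6 V, so I_R = 5.6/1.5 = 3.73 mA.
Check D1: its anode-to-cathode voltage is 5.2 − 5.6 = -0.4 V < 0.7 V, so it is off. The assumption is consistent.

Only D2 conducts; I_R ≈ 3.7 mA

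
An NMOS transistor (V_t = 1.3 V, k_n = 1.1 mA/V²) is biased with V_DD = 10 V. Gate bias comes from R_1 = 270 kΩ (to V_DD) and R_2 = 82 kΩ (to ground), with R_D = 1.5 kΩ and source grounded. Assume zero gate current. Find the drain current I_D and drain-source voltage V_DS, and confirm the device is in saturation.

V_G = V_DD·R_2/(R_1+R_2) = 10×82/352 = 2.33 V. With the source grounded, V_GS = V_G = 2.33 V.
Assume saturation: I_D = (k_n/2)(V_GS − V_t)² = (1.1/2)×(2.33 − 1.3)² = 0.55×1.03² = 0.583 mA.
V_DS = V_DD − I_D·R_D = 10 − 0.583×1.5 = 9.13 V.
Saturation requires V_DS ≥ V_GS − V_t = 1.03 V; 9.13 ≥ 1.03 ✓.

I_D ≈ 0.58 mA, V_DS ≈ 9.1 V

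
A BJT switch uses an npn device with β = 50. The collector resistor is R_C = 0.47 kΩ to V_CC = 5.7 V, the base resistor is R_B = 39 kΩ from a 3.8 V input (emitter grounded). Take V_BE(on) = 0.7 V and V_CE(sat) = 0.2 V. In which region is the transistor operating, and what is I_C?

active; I_C ≈ 4 mA

Assume active. Base-emitter loop: I_B = (V_BB − V_BE)/R_B = (3.8 − 0.7)/39 = 0.0795 mA.
I_C = β·I_B = 50×0.0795 = 3.97 mA.
V_CE = V_CC − I_C·R_C = 5.7 − 3.97×0.47 = 3.83 V > V_CE(sat), so the active-region assumption holds.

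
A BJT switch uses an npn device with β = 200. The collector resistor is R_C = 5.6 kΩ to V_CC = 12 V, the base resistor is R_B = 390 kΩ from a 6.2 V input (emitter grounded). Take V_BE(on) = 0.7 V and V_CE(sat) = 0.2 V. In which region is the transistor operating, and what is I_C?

Assume active: I_B = (6.2 − 0.7)/390 = 0.0141 mA, giving I_C = β·I_B = 2.82 mA.
But then V_CE = 12 − 2.82×5.6 = -3.79 V < V_CE(sat) = 0.2 V — impossible in the active region.
So the transistor is saturated. With V_CE = 0.2 V, I_C = (V_CC − 0.2)/R_C = 11.8/5.6 = 2.11 mA.
Check: β·I_B = 2.82 mA > I_C = 2.11 mA, confirming saturation.

saturation; I_C ≈ 2.1 mA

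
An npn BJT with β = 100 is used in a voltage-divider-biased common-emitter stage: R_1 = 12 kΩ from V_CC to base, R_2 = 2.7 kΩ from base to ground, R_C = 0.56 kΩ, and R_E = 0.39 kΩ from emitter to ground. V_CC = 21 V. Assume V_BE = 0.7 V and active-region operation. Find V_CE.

V_CE ≈ 14 V

Thevenize the base divider: V_Th = V_CC·R_2/(R_1+R_2) = 21×2.7/14.7 = 3.86 V, R_Th = R_1‖R_2 = 2.2 kΩ.
Base-emitter loop: V_Th = I_B·R_Th + V_BE + (β+1)I_B·R_E, so I_B = (3.86 − 0.7) / (2.2 + 101×0.39) = 0.0759 mA.
I_C = β·I_B = 100×0.0759 = 7.59 mA, and I_E = (β+1)I_B = 7.67 mA.
V_CE = V_CC − I_C·R_C − I_E·R_E = 21 − 7.59×0.56 − 7.67×0.39 = 13.8 V.
V_CE = 13.8 V > 0.2 V confirms active-region operation.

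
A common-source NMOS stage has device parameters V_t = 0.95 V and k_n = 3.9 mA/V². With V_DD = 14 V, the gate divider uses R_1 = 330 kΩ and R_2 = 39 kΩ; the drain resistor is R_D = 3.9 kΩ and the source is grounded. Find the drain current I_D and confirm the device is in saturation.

I_D ≈ 0.55 mA

V_G = V_DD·R_2/(R_1+R_2) = 14×39/369 = 1.48 V. With the source grounded, V_GS = V_G = 1.48 V.
Assume saturation: I_D = (k_n/2)(V_GS − V_t)² = (3.9/2)×(1.48 − 0.95)² = 1.95×0.53² = 0.547 mA.
V_DS = V_DD − I_D·R_D = 14 − 0.547×3.9 = 11.9 V.
Saturation requires V_DS ≥ V_GS − V_t = 0.53 V; 11.9 ≥ 0.53 ✓.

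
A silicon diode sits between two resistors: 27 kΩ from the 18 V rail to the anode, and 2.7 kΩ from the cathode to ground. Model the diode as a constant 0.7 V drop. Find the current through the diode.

The two resistors are in series with the diode, so KVL gives 18 = I·27 + 0.7 + I·2.7.
I = (18 − 0.7) / (27 + 2.7) kΩ = 17.3 / 29.7 = 0.582 mA.

I ≈ 0.58 mA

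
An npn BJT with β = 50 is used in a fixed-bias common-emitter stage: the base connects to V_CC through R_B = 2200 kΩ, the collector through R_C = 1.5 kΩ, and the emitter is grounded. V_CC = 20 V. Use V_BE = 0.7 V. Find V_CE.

V_CE ≈ 19 V

Base loop: V_CC = I_B·R_B + V_BE, so I_B = (20 − 0.7)/2200 kΩ = 0.00877 mA.
In the active region I_C = β·I_B = 50 × 0.00877 = 0.439 mA.
Collector loop: V_CE = V_CC − I_C·R_C = 20 − 0.439×1.5 = 19.3 V.
Since V_CE = 19.3 V > V_CE(sat) ≈ 0.2 V, the transistor is in the active region as assumed.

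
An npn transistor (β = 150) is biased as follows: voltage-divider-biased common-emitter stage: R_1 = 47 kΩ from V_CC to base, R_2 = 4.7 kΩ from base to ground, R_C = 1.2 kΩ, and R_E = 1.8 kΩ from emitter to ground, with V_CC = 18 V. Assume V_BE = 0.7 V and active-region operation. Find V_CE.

V_CE ≈ 16 V

Thevenize the base divider: V_Th = V_CC·R_2/(R_1+R_2) = 18×4.7/51.7 = 1.64 V, R_Th = R_1‖R_2 = 4.27 kΩ.
Base-emitter loop: V_Th = I_B·R_Th + V_BE + (β+1)I_B·R_E, so I_B = (1.64 − 0.7) / (4.27 + 151×1.8) = 0.00339 mA.
I_C = β·I_B = 150×0.00339 = 0.509 mA, and I_E = (β+1)I_B = 0.512 mA.
V_CE = V_CC − I_C·R_C − I_E·R_E = 18 − 0.509×1.2 − 0.512×1.8 = 16.5 V.
V_CE = 16.5 V > 0.2 V confirms active-region operation.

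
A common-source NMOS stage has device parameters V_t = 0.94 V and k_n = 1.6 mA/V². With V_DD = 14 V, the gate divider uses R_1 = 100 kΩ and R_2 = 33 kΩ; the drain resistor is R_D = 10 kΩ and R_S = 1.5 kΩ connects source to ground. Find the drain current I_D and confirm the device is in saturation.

I_D ≈ 0.96 mA

V_G = V_DD·R_2/(R_1+R_2) = 14×33/133 = 3.47 V.
Assume saturation: I_D = (k_n/2)(V_GS − V_t)² with V_GS = V_G − I_D·R_S = 3.47 − 1.5·I_D.
Substituting gives 1.8·I_D² − 7.08·I_D + 5.14 = 0, with roots I_D = 0.959 or 2.97 mA.
The root I_D = 2.97 mA gives V_GS = -0.988 V ≤ V_t, so take I_D = 0.959 mA.
Then V_GS = 2.03 V and V_DS = V_DD − I_D(R_D+R_S) = 14 − 0.959×11.5 = 2.97 V.
Saturation requires V_DS ≥ V_GS − V_t = 1.09 V; 2.97 ≥ 1.09 ✓.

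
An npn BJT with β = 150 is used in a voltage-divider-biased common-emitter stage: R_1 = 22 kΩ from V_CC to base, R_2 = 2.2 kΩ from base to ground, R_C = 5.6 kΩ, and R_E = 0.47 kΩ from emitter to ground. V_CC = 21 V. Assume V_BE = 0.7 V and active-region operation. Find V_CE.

Thevenize the base divider: V_Th = V_CC·R_2/(R_1+R_2) = 21×2.2/24.2 = 1.91 V, R_Th = R_1‖R_2 = 2 kΩ.
Base-emitter loop: V_Th = I_B·R_Th + V_BE + (β+1)I_B·R_E, so I_B = (1.91 − 0.7) / (2 + 151×0.47) = 0.0166 mA.
I_C = β·I_B = 150×0.0166 = 2.49 mA, and I_E = (β+1)I_B = 2.5 mA.
V_CE = V_CC − I_C·R_C − I_E·R_E = 21 − 2.49×5.6 − 2.5×0.47 = 5.91 V.
V_CE = 5.91 V > 0.2 V confirms active-region operation.

V_CE ≈ 5.9 V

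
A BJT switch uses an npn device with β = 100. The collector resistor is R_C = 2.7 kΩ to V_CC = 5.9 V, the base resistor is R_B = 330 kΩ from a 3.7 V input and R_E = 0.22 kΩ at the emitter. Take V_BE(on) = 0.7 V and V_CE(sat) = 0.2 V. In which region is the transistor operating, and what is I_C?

Assume active. Base-emitter loop: I_B = (V_BB − V_BE)/(R_B + (β+1)R_E) = (3.7 − 0.7)/(330 + 101×0.22) = 0.00852 mA.
I_C = β·I_B = 100×0.00852 = 0.852 mA.
V_CE = V_CC − I_C·R_C − I_E·R_E = 5.9 − 0.852×2.7 − 0.86×0.22 = 3.41 V > V_CE(sat), so the active-region assumption holds.

active; I_C ≈ 0.85 mA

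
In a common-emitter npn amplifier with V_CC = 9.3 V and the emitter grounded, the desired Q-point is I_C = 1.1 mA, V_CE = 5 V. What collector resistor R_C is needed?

R_C ≈ 3.9 kΩ

Collector loop: V_CC = I_C·R_C + V_CE.
R_C = (V_CC − V_CE)/I_C = (9.3 − 5)/1.1 = 3.91 kΩ.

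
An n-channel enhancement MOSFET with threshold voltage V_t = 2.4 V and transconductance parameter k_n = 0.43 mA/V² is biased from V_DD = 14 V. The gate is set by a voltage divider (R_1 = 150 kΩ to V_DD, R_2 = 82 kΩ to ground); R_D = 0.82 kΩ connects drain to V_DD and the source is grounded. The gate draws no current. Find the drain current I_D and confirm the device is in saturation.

V_G = V_DD·R_2/(R_1+R_2) = 14×82/232 = 4.95 V. With the source grounded, V_GS = V_G = 4.95 V.
Assume saturation: I_D = (k_n/2)(V_GS − V_t)² = (0.43/2)×(4.95 − 2.4)² = 0.215×2.55² = 1.4 mA.
V_DS = V_DD − I_D·R_D = 14 − 1.4×0.82 = 12.9 V.
Saturation requires V_DS ≥ V_GS − V_t = 2.55 V; 12.9 ≥ 2.55 ✓.

I_D ≈ 1.4 mA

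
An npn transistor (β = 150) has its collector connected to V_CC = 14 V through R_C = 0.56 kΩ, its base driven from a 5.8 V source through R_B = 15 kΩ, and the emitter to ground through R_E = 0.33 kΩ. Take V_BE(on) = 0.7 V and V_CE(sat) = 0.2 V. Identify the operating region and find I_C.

active; I_C ≈ 12 mA

Assume active. Base-emitter loop: I_B = (V_BB − V_BE)/(R_B + (β+1)R_E) = (5.8 − 0.7)/(15 + 151×0.33) = 0.0787 mA.
I_C = β·I_B = 150×0.0787 = 11.8 mA.
V_CE = V_CC − I_C·R_C − I_E·R_E = 14 − 11.8×0.56 − 11.9×0.33 = 3.47 V > V_CE(sat), so the active-region assumption holds.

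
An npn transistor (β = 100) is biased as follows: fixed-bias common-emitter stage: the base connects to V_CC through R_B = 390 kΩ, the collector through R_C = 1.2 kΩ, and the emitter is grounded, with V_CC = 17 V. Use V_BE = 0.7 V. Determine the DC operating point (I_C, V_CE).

Base loop: V_CC = I_B·R_B + V_BE, so I_B = (17 − 0.7)/390 kΩ = 0.0418 mA.
In the active region I_C = β·I_B = 100 × 0.0418 = 4.18 mA.
Collector loop: V_CE = V_CC − I_C·R_C = 17 − 4.18×1.2 = 12 V.
Since V_CE = 12 V > V_CE(sat) ≈ 0.2 V, the transistor is in the active region as assumed.

I_C ≈ 4.2 mA, V_CE ≈ 12 V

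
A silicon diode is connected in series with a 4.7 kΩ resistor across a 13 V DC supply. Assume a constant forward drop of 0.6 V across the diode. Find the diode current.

KVL around the loop: 13 = V_D + I·R = 0.6 + I × 4.7 kΩ.
So I = (13 − 0.6) / 4.7 kΩ = 12.4 / 4.7 = 2.64 mA.

I ≈ 2.6 mA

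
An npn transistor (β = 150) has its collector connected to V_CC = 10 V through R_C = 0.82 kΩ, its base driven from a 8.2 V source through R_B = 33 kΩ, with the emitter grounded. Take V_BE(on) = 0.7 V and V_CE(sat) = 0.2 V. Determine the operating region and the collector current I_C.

Assume active: I_B = (8.2 − 0.7)/33 = 0.227 mA, giving I_C = β·I_B = 34.1 mA.
But then V_CE = 10 − 34.1×0.82 = -18 V < V_CE(sat) = 0.2 V — impossible in the active region.
So the transistor is saturated. With V_CE = 0.2 V, I_C = (V_CC − 0.2)/R_C = 9.8/0.82 = 12 mA.
Check: β·I_B = 34.1 mA > I_C = 12 mA, confirming saturation.

saturation; I_C ≈ 12 mA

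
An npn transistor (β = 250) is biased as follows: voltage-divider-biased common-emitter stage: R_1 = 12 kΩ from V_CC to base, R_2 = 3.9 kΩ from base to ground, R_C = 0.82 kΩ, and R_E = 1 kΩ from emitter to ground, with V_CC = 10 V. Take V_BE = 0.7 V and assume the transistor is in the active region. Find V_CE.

Thevenize the base divider: V_Th = V_CC·R_2/(R_1+R_2) = 10×3.9/15.9 = 2.45 V, R_Th = R_1‖R_2 = 2.94 kΩ.
Base-emitter loop: V_Th = I_B·R_Th + V_BE + (β+1)I_B·R_E, so I_B = (2.45 − 0.7) / (2.94 + 251×1) = 0.0069 mA.
I_C = β·I_B = 250×0.0069 = 1.73 mA, and I_E = (β+1)I_B = 1.73 mA.
V_CE = V_CC − I_C·R_C − I_E·R_E = 10 − 1.73×0.82 − 1.73×1 = 6.85 V.
V_CE = 6.85 V > 0.2 V confirms active-region operation.

V_CE ≈ 6.9 V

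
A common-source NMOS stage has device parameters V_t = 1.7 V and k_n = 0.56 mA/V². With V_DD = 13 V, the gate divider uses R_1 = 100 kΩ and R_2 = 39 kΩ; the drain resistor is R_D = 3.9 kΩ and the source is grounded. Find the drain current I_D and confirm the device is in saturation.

I_D ≈ 1.1 mA

V_G = V_DD·R_2/(R_1+R_2) = 13×39/139 = 3.65 V. With the source grounded, V_GS = V_G = 3.65 V.
Assume saturation: I_D = (k_n/2)(V_GS − V_t)² = (0.56/2)×(3.65 − 1.7)² = 0.28×1.95² = 1.06 mA.
V_DS = V_DD − I_D·R_D = 13 − 1.06×3.9 = 8.86 V.
Saturation requires V_DS ≥ V_GS − V_t = 1.95 V; 8.86 ≥ 1.95 ✓.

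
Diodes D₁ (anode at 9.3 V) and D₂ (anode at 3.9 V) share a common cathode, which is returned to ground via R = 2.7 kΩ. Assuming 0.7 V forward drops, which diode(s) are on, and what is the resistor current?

Only D₁ conducts; I_R ≈ 3.2 mA

Assume both conduct. Then node N would need to be at both 9.3−0.7 = 8.6 V and 3.9−0.7 = 3.2 V, which is impossible.
Assume only D₁ conducts: V_N = 9.3 − 0.7 = 8.6 V, so I_R = 8.6/2.7 = 3.19 mA.
Check D₂: its anode-to-cathode voltage is 3.9 − 8.6 = -4.7 V < 0.7 V, so it is off. The assumption is consistent.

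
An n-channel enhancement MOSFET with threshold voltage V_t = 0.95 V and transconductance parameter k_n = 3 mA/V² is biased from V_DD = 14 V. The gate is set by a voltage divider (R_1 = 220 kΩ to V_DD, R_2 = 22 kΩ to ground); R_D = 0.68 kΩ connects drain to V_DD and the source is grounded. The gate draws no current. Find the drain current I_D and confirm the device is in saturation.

V_G = V_DD·R_2/(R_1+R_2) = 14×22/242 = 1.27 V. With the source grounded, V_GS = V_G = 1.27 V.
Assume saturation: I_D = (k_n/2)(V_GS − V_t)² = (3/2)×(1.27 − 0.95)² = 1.5×0.323² = 0.156 mA.
V_DS = V_DD − I_D·R_D = 14 − 0.156×0.68 = 13.9 V.
Saturation requires V_DS ≥ V_GS − V_t = 0.323 V; 13.9 ≥ 0.323 ✓.

I_D ≈ 0.16 mA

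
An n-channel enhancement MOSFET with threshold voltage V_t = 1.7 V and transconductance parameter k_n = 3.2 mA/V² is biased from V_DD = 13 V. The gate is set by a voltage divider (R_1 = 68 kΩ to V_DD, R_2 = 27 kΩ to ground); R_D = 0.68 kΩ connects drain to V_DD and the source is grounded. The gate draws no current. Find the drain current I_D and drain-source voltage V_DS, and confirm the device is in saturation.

I_D ≈ 6.4 mA, V_DS ≈ 8.7 V

V_G = V_DD·R_2/(R_1+R_2) = 13×27/95 = 3.69 V. With the source grounded, V_GS = V_G = 3.69 V.
Assume saturation: I_D = (k_n/2)(V_GS − V_t)² = (3.2/2)×(3.69 − 1.7)² = 1.6×1.99² = 6.37 mA.
V_DS = V_DD − I_D·R_D = 13 − 6.37×0.68 = 8.67 V.
Saturation requires V_DS ≥ V_GS − V_t = 1.99 V; 8.67 ≥ 1.99 ✓.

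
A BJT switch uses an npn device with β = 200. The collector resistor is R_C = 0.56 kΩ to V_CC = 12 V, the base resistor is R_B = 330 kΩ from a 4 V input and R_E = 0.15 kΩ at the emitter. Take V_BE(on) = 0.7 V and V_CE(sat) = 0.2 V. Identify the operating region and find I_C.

Assume active. Base-emitter loop: I_B = (V_BB − V_BE)/(R_B + (β+1)R_E) = (4 − 0.7)/(330 + 201×0.15) = 0.00916 mA.
I_C = β·I_B = 200×0.00916 = 1.83 mA.
V_CE = V_CC − I_C·R_C − I_E·R_E = 12 − 1.83×0.56 − 1.84×0.15 = 10.7 V > V_CE(sat), so the active-region assumption holds.

active; I_C ≈ 1.8 mA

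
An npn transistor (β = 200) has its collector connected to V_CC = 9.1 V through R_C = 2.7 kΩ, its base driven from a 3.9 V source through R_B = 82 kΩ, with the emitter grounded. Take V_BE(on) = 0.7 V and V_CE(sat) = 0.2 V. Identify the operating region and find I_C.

Assume active: I_B = (3.9 − 0.7)/82 = 0.039 mA, giving I_C = β·I_B = 7.8 mA.
But then V_CE = 9.1 − 7.8×2.7 = -12 V < V_CE(sat) = 0.2 V — impossible in the active region.
So the transistor is saturated. With V_CE = 0.2 V, I_C = (V_CC − 0.2)/R_C = 8.9/2.7 = 3.3 mA.
Check: β·I_B = 7.8 mA > I_C = 3.3 mA, confirming saturation.

saturation; I_C ≈ 3.3 mA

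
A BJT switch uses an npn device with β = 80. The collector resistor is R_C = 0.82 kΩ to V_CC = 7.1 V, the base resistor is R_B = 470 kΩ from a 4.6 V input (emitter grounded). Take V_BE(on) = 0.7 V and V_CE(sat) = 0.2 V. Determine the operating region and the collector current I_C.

Assume active. Base-emitter loop: I_B = (V_BB − V_BE)/R_B = (4.6 − 0.7)/470 = 0.0083 mA.
I_C = β·I_B = 80×0.0083 = 0.664 mA.
V_CE = V_CC − I_C·R_C = 7.1 − 0.664×0.82 = 6.56 V > V_CE(sat), so the active-region assumption holds.

active; I_C ≈ 0.66 mA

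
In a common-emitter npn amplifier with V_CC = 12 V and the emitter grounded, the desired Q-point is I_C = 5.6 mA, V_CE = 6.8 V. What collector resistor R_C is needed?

Collector loop: V_CC = I_C·R_C + V_CE.
R_C = (V_CC − V_CE)/I_C = (12 − 6.8)/5.6 = 0.929 kΩ.

R_C ≈ 0.93 kΩ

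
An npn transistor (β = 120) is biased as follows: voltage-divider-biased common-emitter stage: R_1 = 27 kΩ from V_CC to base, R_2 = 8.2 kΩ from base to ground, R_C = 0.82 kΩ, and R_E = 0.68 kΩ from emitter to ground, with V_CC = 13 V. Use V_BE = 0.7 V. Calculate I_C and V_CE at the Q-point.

Thevenize the base divider: V_Th = V_CC·R_2/(R_1+R_2) = 13×8.2/35.2 = 3.03 V, R_Th = R_1‖R_2 = 6.29 kΩ.
Base-emitter loop: V_Th = I_B·R_Th + V_BE + (β+1)I_B·R_E, so I_B = (3.03 − 0.7) / (6.29 + 121×0.68) = 0.0263 mA.
I_C = β·I_B = 120×0.0263 = 3.15 mA, and I_E = (β+1)I_B = 3.18 mA.
V_CE = V_CC − I_C·R_C − I_E·R_E = 13 − 3.15×0.82 − 3.18×0.68 = 8.25 V.
V_CE = 8.25 V > 0.2 V confirms active-region operation.

I_C ≈ 3.2 mA, V_CE ≈ 8.3 V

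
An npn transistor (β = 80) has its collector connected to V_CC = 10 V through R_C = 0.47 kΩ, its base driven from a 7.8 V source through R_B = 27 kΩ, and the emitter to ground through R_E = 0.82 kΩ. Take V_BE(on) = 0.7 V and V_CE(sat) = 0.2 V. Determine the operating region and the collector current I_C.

Assume active. Base-emitter loop: I_B = (V_BB − V_BE)/(R_B + (β+1)R_E) = (7.8 − 0.7)/(27 + 81×0.82) = 0.076 mA.
I_C = β·I_B = 80×0.076 = 6.08 mA.
V_CE = V_CC − I_C·R_C − I_E·R_E = 10 − 6.08×0.47 − 6.16×0.82 = 2.09 V > V_CE(sat), so the active-region assumption holds.

active; I_C ≈ 6.1 mA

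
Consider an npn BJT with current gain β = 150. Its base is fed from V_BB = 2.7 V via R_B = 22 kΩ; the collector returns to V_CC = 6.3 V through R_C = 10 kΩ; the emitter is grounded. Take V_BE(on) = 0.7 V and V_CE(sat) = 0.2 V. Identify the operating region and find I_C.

saturation; I_C ≈ 0.61 mA

Assume active: I_B = (2.7 − 0.7)/22 = 0.0909 mA, giving I_C = β·I_B = 13.6 mA.
But then V_CE = 6.3 − 13.6×10 = -130 V < V_CE(sat) = 0.2 V — impossible in the active region.
So the transistor is saturated. With V_CE = 0.2 V, I_C = (V_CC − 0.2)/R_C = 6.1/10 = 0.61 mA.
Check: β·I_B = 13.6 mA > I_C = 0.61 mA, confirming saturation.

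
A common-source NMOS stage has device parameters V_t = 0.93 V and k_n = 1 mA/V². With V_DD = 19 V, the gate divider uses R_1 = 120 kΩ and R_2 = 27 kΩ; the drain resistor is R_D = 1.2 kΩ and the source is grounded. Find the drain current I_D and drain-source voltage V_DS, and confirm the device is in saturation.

I_D ≈ 3.3 mA, V_DS ≈ 15 V

V_G = V_DD·R_2/(R_1+R_2) = 19×27/147 = 3.49 V. With the source grounded, V_GS = V_G = 3.49 V.
Assume saturation: I_D = (k_n/2)(V_GS − V_t)² = (1/2)×(3.49 − 0.93)² = 0.5×2.56² = 3.28 mA.
V_DS = V_DD − I_D·R_D = 19 − 3.28×1.2 = 15.1 V.
Saturation requires V_DS ≥ V_GS − V_t = 2.56 V; 15.1 ≥ 2.56 ✓.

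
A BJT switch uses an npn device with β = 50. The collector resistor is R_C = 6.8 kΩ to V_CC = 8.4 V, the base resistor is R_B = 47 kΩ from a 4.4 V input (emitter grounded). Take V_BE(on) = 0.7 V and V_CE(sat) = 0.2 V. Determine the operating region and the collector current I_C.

Assume active: I_B = (4.4 − 0.7)/47 = 0.0787 mA, giving I_C = β·I_B = 3.94 mA.
But then V_CE = 8.4 − 3.94×6.8 = -18.4 V < V_CE(sat) = 0.2 V — impossible in the active region.
So the transistor is saturated. With V_CE = 0.2 V, I_C = (V_CC − 0.2)/R_C = 8.2/6.8 = 1.21 mA.
Check: β·I_B = 3.94 mA > I_C = 1.21 mA, confirming saturation.

saturation; I_C ≈ 1.2 mA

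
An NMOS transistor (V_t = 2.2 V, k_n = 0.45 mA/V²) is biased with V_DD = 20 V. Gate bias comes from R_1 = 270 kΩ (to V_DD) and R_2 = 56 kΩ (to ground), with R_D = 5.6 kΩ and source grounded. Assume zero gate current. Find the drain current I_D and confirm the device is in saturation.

I_D ≈ 0.34 mA

V_G = V_DD·R_2/(R_1+R_2) = 20×56/326 = 3.44 V. With the source grounded, V_GS = V_G = 3.44 V.
Assume saturation: I_D = (k_n/2)(V_GS − V_t)² = (0.45/2)×(3.44 − 2.2)² = 0.225×1.24² = 0.343 mA.
V_DS = V_DD − I_D·R_D = 20 − 0.343×5.6 = 18.1 V.
Saturation requires V_DS ≥ V_GS − V_t = 1.24 V; 18.1 ≥ 1.24 ✓.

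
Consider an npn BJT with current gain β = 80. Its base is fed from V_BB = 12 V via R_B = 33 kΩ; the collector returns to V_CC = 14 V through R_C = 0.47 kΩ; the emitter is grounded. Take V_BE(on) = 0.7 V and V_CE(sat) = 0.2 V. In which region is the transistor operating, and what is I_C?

Assume active. Base-emitter loop: I_B = (V_BB − V_BE)/R_B = (12 − 0.7)/33 = 0.342 mA.
I_C = β·I_B = 80×0.342 = 27.4 mA.
V_CE = V_CC − I_C·R_C = 14 − 27.4×0.47 = 1.12 V > V_CE(sat), so the active-region assumption holds.

active; I_C ≈ 27 mA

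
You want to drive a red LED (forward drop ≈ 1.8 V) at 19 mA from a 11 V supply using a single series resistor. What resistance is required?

The resistor drops V_S − V_D = 11 − 1.8 = 9.2 V at 19 mA.
R = 9.2 V / 19 mA = 0.484 kΩ.

R ≈ 0.48 kΩ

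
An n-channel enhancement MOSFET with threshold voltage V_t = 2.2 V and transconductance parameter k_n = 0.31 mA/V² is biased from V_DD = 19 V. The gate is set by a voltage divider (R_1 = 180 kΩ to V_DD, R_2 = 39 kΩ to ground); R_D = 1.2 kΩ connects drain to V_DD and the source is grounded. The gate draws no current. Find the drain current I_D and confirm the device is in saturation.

I_D ≈ 0.22 mA

V_G = V_DD·R_2/(R_1+R_2) = 19×39/219 = 3.38 V. With the source grounded, V_GS = V_G = 3.38 V.
Assume saturation: I_D = (k_n/2)(V_GS − V_t)² = (0.31/2)×(3.38 − 2.2)² = 0.155×1.18² = 0.217 mA.
V_DS = V_DD − I_D·R_D = 19 − 0.217×1.2 = 18.7 V.
Saturation requires V_DS ≥ V_GS − V_t = 1.18 V; 18.7 ≥ 1.18 ✓.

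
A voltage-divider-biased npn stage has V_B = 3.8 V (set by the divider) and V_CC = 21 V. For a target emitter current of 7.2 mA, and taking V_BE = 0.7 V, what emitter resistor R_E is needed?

R_E ≈ 0.43 kΩ

V_E = V_B − V_BE = 3.8 − 0.7 = 3.1 V.
R_E = V_E / I_E = 3.1 / 7.2 = 0.431 kΩ.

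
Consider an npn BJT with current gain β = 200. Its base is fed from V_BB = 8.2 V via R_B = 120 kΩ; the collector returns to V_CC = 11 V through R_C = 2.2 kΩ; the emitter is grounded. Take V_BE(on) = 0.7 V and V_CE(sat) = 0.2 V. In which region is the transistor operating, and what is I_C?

saturation; I_C ≈ 4.9 mA

Assume active: I_B = (8.2 − 0.7)/120 = 0.0625 mA, giving I_C = β·I_B = 12.5 mA.
But then V_CE = 11 − 12.5×2.2 = -16.5 V < V_CE(sat) = 0.2 V — impossible in the active region.
So the transistor is saturated. With V_CE = 0.2 V, I_C = (V_CC − 0.2)/R_C = 10.8/2.2 = 4.91 mA.
Check: β·I_B = 12.5 mA > I_C = 4.91 mA, confirming saturation.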